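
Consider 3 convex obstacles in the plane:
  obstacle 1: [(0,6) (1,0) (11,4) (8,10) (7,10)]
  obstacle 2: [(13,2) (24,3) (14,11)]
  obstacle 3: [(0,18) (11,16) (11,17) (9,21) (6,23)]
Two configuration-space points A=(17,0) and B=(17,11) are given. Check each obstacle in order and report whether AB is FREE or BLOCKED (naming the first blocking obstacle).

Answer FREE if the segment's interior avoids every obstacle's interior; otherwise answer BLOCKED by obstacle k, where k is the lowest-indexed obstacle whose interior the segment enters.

BLOCKED by obstacle 2

Obstacle 1 [(0,6) (1,0) (11,4) (8,10) (7,10)]:
  edge (0,6)–(1,0): clear
  edge (1,0)–(11,4): clear
  edge (11,4)–(8,10): clear
  edge (8,10)–(7,10): clear
  edge (7,10)–(0,6): clear
  midpoint (17,11/2) outside
  → clear
Obstacle 2 [(13,2) (24,3) (14,11)]:
  edge (13,2)–(24,3): crosses AB
  edge (24,3)–(14,11): crosses AB
  edge (14,11)–(13,2): clear
  → BLOCKED
Obstacle 3 [(0,18) (11,16) (11,17) (9,21) (6,23)]:
  edge (0,18)–(11,16): clear
  edge (11,16)–(11,17): clear
  edge (11,17)–(9,21): clear
  edge (9,21)–(6,23): clear
  edge (6,23)–(0,18): clear
  midpoint (17,11/2) outside
  → clear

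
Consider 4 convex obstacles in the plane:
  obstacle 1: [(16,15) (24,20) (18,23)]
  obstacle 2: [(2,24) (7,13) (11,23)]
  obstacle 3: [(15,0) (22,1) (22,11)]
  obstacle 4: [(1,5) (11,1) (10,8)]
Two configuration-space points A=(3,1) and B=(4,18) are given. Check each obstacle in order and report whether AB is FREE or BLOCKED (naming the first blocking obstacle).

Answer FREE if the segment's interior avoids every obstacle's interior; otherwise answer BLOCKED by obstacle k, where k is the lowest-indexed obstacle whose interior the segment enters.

Obstacle 1 [(16,15) (24,20) (18,23)]:
  edge (16,15)–(24,20): clear
  edge (24,20)–(18,23): clear
  edge (18,23)–(16,15): clear
  midpoint (7/2,19/2) outside
  → clear
Obstacle 2 [(2,24) (7,13) (11,23)]:
  edge (2,24)–(7,13): clear
  edge (7,13)–(11,23): clear
  edge (11,23)–(2,24): clear
  midpoint (7/2,19/2) outside
  → clear
Obstacle 3 [(15,0) (22,1) (22,11)]:
  edge (15,0)–(22,1): clear
  edge (22,1)–(22,11): clear
  edge (22,11)–(15,0): clear
  midpoint (7/2,19/2) outside
  → clear
Obstacle 4 [(1,5) (11,1) (10,8)]:
  edge (1,5)–(11,1): crosses AB
  edge (11,1)–(10,8): clear
  edge (10,8)–(1,5): crosses AB
  → BLOCKED

BLOCKED by obstacle 4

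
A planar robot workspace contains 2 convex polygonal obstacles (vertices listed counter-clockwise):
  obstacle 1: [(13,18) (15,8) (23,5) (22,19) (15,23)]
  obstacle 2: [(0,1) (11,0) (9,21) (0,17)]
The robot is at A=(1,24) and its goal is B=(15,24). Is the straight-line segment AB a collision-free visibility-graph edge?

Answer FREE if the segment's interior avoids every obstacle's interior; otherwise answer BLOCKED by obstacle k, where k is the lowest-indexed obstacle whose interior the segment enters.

FREE

Obstacle 1 [(13,18) (15,8) (23,5) (22,19) (15,23)]:
  edge (13,18)–(15,8): clear
  edge (15,8)–(23,5): clear
  edge (23,5)–(22,19): clear
  edge (22,19)–(15,23): clear
  edge (15,23)–(13,18): clear
  midpoint (8,24) outside
  → clear
Obstacle 2 [(0,1) (11,0) (9,21) (0,17)]:
  edge (0,1)–(11,0): clear
  edge (11,0)–(9,21): clear
  edge (9,21)–(0,17): clear
  edge (0,17)–(0,1): clear
  midpoint (8,24) outside
  → clear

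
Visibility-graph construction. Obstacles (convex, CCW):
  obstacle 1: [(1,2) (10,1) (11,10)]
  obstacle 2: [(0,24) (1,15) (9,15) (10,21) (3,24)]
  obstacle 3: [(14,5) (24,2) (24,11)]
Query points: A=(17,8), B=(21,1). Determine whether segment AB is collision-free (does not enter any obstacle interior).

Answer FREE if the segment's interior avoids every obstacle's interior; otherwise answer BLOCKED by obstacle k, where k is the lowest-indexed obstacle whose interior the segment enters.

Obstacle 1 [(1,2) (10,1) (11,10)]:
  edge (1,2)–(10,1): clear
  edge (10,1)–(11,10): clear
  edge (11,10)–(1,2): clear
  midpoint (19,9/2) outside
  → clear
Obstacle 2 [(0,24) (1,15) (9,15) (10,21) (3,24)]:
  edge (0,24)–(1,15): clear
  edge (1,15)–(9,15): clear
  edge (9,15)–(10,21): clear
  edge (10,21)–(3,24): clear
  edge (3,24)–(0,24): clear
  midpoint (19,9/2) outside
  → clear
Obstacle 3 [(14,5) (24,2) (24,11)]:
  edge (14,5)–(24,2): crosses AB
  edge (24,2)–(24,11): clear
  edge (24,11)–(14,5): crosses AB
  → BLOCKED

BLOCKED by obstacle 3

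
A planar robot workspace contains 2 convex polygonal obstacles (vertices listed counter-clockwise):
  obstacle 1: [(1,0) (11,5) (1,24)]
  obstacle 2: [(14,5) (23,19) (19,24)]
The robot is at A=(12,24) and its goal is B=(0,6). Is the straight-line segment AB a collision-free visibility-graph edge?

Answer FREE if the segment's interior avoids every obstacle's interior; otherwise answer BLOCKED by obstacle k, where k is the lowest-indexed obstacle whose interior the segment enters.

BLOCKED by obstacle 1

Obstacle 1 [(1,0) (11,5) (1,24)]:
  edge (1,0)–(11,5): clear
  edge (11,5)–(1,24): crosses AB
  edge (1,24)–(1,0): crosses AB
  → BLOCKED
Obstacle 2 [(14,5) (23,19) (19,24)]:
  edge (14,5)–(23,19): clear
  edge (23,19)–(19,24): clear
  edge (19,24)–(14,5): clear
  midpoint (6,15) outside
  → clear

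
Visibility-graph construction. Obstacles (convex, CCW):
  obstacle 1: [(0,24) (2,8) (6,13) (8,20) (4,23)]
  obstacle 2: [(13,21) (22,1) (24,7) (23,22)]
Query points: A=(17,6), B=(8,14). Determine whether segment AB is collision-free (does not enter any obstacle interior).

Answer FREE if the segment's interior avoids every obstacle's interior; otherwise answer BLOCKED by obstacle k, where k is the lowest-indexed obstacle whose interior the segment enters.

Obstacle 1 [(0,24) (2,8) (6,13) (8,20) (4,23)]:
  edge (0,24)–(2,8): clear
  edge (2,8)–(6,13): clear
  edge (6,13)–(8,20): clear
  edge (8,20)–(4,23): clear
  edge (4,23)–(0,24): clear
  midpoint (25/2,10) outside
  → clear
Obstacle 2 [(13,21) (22,1) (24,7) (23,22)]:
  edge (13,21)–(22,1): clear
  edge (22,1)–(24,7): clear
  edge (24,7)–(23,22): clear
  edge (23,22)–(13,21): clear
  midpoint (25/2,10) outside
  → clear

FREE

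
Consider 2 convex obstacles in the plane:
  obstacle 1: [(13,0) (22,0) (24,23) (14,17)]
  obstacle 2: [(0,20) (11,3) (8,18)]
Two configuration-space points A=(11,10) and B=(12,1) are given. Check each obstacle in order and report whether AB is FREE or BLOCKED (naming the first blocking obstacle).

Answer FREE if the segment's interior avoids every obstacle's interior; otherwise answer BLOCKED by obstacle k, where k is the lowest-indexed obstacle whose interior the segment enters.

FREE

Obstacle 1 [(13,0) (22,0) (24,23) (14,17)]:
  edge (13,0)–(22,0): clear
  edge (22,0)–(24,23): clear
  edge (24,23)–(14,17): clear
  edge (14,17)–(13,0): clear
  midpoint (23/2,11/2) outside
  → clear
Obstacle 2 [(0,20) (11,3) (8,18)]:
  edge (0,20)–(11,3): clear
  edge (11,3)–(8,18): clear
  edge (8,18)–(0,20): clear
  midpoint (23/2,11/2) outside
  → clear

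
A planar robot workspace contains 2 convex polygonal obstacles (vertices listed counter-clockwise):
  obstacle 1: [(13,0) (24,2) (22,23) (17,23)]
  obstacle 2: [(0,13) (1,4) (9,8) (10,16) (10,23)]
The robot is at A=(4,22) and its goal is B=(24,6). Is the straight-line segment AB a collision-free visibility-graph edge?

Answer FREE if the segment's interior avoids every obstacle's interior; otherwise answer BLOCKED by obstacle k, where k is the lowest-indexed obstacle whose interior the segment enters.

Obstacle 1 [(13,0) (24,2) (22,23) (17,23)]:
  edge (13,0)–(24,2): clear
  edge (24,2)–(22,23): crosses AB
  edge (22,23)–(17,23): clear
  edge (17,23)–(13,0): crosses AB
  → BLOCKED
Obstacle 2 [(0,13) (1,4) (9,8) (10,16) (10,23)]:
  edge (0,13)–(1,4): clear
  edge (1,4)–(9,8): clear
  edge (9,8)–(10,16): clear
  edge (10,16)–(10,23): crosses AB
  edge (10,23)–(0,13): crosses AB
  → BLOCKED

BLOCKED by obstacle 1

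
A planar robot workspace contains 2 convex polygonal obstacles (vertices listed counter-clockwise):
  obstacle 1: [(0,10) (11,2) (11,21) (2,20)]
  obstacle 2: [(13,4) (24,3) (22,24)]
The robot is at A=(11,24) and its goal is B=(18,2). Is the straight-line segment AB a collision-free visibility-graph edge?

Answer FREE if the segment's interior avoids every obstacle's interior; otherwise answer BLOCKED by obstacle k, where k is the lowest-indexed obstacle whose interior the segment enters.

Obstacle 1 [(0,10) (11,2) (11,21) (2,20)]:
  edge (0,10)–(11,2): clear
  edge (11,2)–(11,21): clear
  edge (11,21)–(2,20): clear
  edge (2,20)–(0,10): clear
  midpoint (29/2,13) outside
  → clear
Obstacle 2 [(13,4) (24,3) (22,24)]:
  edge (13,4)–(24,3): crosses AB
  edge (24,3)–(22,24): clear
  edge (22,24)–(13,4): crosses AB
  → BLOCKED

BLOCKED by obstacle 2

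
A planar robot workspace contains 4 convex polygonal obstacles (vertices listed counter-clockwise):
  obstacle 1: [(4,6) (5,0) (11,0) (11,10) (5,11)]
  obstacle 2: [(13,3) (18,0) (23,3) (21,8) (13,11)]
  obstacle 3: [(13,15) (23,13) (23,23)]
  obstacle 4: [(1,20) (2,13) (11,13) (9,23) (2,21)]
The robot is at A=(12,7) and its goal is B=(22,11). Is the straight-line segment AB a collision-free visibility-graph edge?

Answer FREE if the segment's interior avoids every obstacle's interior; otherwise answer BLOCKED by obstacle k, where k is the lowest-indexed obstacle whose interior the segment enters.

BLOCKED by obstacle 2

Obstacle 1 [(4,6) (5,0) (11,0) (11,10) (5,11)]:
  edge (4,6)–(5,0): clear
  edge (5,0)–(11,0): clear
  edge (11,0)–(11,10): clear
  edge (11,10)–(5,11): clear
  edge (5,11)–(4,6): clear
  midpoint (17,9) outside
  → clear
Obstacle 2 [(13,3) (18,0) (23,3) (21,8) (13,11)]:
  edge (13,3)–(18,0): clear
  edge (18,0)–(23,3): clear
  edge (23,3)–(21,8): clear
  edge (21,8)–(13,11): crosses AB
  edge (13,11)–(13,3): crosses AB
  → BLOCKED
Obstacle 3 [(13,15) (23,13) (23,23)]:
  edge (13,15)–(23,13): clear
  edge (23,13)–(23,23): clear
  edge (23,23)–(13,15): clear
  midpoint (17,9) outside
  → clear
Obstacle 4 [(1,20) (2,13) (11,13) (9,23) (2,21)]:
  edge (1,20)–(2,13): clear
  edge (2,13)–(11,13): clear
  edge (11,13)–(9,23): clear
  edge (9,23)–(2,21): clear
  edge (2,21)–(1,20): clear
  midpoint (17,9) outside
  → clear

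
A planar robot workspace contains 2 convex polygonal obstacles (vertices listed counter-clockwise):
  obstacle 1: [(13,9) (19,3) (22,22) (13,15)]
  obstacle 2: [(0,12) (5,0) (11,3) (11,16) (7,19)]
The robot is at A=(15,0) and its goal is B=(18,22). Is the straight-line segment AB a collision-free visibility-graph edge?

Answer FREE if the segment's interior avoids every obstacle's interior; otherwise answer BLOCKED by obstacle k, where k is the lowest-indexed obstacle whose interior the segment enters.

BLOCKED by obstacle 1

Obstacle 1 [(13,9) (19,3) (22,22) (13,15)]:
  edge (13,9)–(19,3): crosses AB
  edge (19,3)–(22,22): clear
  edge (22,22)–(13,15): crosses AB
  edge (13,15)–(13,9): clear
  → BLOCKED
Obstacle 2 [(0,12) (5,0) (11,3) (11,16) (7,19)]:
  edge (0,12)–(5,0): clear
  edge (5,0)–(11,3): clear
  edge (11,3)–(11,16): clear
  edge (11,16)–(7,19): clear
  edge (7,19)–(0,12): clear
  midpoint (33/2,11) outside
  → clear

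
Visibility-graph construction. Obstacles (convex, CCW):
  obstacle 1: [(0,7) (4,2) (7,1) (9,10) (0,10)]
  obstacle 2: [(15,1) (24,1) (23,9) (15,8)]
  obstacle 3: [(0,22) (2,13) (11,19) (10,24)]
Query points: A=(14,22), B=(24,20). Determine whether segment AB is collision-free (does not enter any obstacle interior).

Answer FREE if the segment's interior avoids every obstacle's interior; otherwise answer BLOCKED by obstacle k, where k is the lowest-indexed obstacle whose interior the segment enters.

Obstacle 1 [(0,7) (4,2) (7,1) (9,10) (0,10)]:
  edge (0,7)–(4,2): clear
  edge (4,2)–(7,1): clear
  edge (7,1)–(9,10): clear
  edge (9,10)–(0,10): clear
  edge (0,10)–(0,7): clear
  midpoint (19,21) outside
  → clear
Obstacle 2 [(15,1) (24,1) (23,9) (15,8)]:
  edge (15,1)–(24,1): clear
  edge (24,1)–(23,9): clear
  edge (23,9)–(15,8): clear
  edge (15,8)–(15,1): clear
  midpoint (19,21) outside
  → clear
Obstacle 3 [(0,22) (2,13) (11,19) (10,24)]:
  edge (0,22)–(2,13): clear
  edge (2,13)–(11,19): clear
  edge (11,19)–(10,24): clear
  edge (10,24)–(0,22): clear
  midpoint (19,21) outside
  → clear

FREE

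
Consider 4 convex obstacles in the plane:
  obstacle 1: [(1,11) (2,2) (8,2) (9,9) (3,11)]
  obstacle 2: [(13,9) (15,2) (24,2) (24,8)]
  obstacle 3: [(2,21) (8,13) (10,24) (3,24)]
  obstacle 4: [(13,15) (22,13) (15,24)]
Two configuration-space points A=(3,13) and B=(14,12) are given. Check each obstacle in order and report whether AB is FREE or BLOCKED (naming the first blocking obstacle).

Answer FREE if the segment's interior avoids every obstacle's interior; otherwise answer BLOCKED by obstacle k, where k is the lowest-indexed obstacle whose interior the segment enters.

Obstacle 1 [(1,11) (2,2) (8,2) (9,9) (3,11)]:
  edge (1,11)–(2,2): clear
  edge (2,2)–(8,2): clear
  edge (8,2)–(9,9): clear
  edge (9,9)–(3,11): clear
  edge (3,11)–(1,11): clear
  midpoint (17/2,25/2) outside
  → clear
Obstacle 2 [(13,9) (15,2) (24,2) (24,8)]:
  edge (13,9)–(15,2): clear
  edge (15,2)–(24,2): clear
  edge (24,2)–(24,8): clear
  edge (24,8)–(13,9): clear
  midpoint (17/2,25/2) outside
  → clear
Obstacle 3 [(2,21) (8,13) (10,24) (3,24)]:
  edge (2,21)–(8,13): clear
  edge (8,13)–(10,24): clear
  edge (10,24)–(3,24): clear
  edge (3,24)–(2,21): clear
  midpoint (17/2,25/2) outside
  → clear
Obstacle 4 [(13,15) (22,13) (15,24)]:
  edge (13,15)–(22,13): clear
  edge (22,13)–(15,24): clear
  edge (15,24)–(13,15): clear
  midpoint (17/2,25/2) outside
  → clear

FREE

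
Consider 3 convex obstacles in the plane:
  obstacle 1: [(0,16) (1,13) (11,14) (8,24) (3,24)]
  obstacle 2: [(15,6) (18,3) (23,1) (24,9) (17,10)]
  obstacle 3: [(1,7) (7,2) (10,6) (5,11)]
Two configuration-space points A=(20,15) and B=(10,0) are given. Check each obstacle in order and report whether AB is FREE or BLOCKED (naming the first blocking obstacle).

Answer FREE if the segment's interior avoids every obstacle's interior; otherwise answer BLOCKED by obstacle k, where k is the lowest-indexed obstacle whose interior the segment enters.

Obstacle 1 [(0,16) (1,13) (11,14) (8,24) (3,24)]:
  edge (0,16)–(1,13): clear
  edge (1,13)–(11,14): clear
  edge (11,14)–(8,24): clear
  edge (8,24)–(3,24): clear
  edge (3,24)–(0,16): clear
  midpoint (15,15/2) outside
  → clear
Obstacle 2 [(15,6) (18,3) (23,1) (24,9) (17,10)]:
  edge (15,6)–(18,3): clear
  edge (18,3)–(23,1): clear
  edge (23,1)–(24,9): clear
  edge (24,9)–(17,10): clear
  edge (17,10)–(15,6): clear
  midpoint (15,15/2) outside
  → clear
Obstacle 3 [(1,7) (7,2) (10,6) (5,11)]:
  edge (1,7)–(7,2): clear
  edge (7,2)–(10,6): clear
  edge (10,6)–(5,11): clear
  edge (5,11)–(1,7): clear
  midpoint (15,15/2) outside
  → clear

FREE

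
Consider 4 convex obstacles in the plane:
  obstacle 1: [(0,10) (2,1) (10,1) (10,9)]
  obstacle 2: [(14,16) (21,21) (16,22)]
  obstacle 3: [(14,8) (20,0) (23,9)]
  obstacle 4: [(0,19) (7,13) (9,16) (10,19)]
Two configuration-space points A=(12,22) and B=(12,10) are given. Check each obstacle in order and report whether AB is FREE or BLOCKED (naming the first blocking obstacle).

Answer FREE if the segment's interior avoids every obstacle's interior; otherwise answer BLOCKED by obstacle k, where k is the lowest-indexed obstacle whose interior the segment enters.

FREE

Obstacle 1 [(0,10) (2,1) (10,1) (10,9)]:
  edge (0,10)–(2,1): clear
  edge (2,1)–(10,1): clear
  edge (10,1)–(10,9): clear
  edge (10,9)–(0,10): clear
  midpoint (12,16) outside
  → clear
Obstacle 2 [(14,16) (21,21) (16,22)]:
  edge (14,16)–(21,21): clear
  edge (21,21)–(16,22): clear
  edge (16,22)–(14,16): clear
  midpoint (12,16) outside
  → clear
Obstacle 3 [(14,8) (20,0) (23,9)]:
  edge (14,8)–(20,0): clear
  edge (20,0)–(23,9): clear
  edge (23,9)–(14,8): clear
  midpoint (12,16) outside
  → clear
Obstacle 4 [(0,19) (7,13) (9,16) (10,19)]:
  edge (0,19)–(7,13): clear
  edge (7,13)–(9,16): clear
  edge (9,16)–(10,19): clear
  edge (10,19)–(0,19): clear
  midpoint (12,16) outside
  → clear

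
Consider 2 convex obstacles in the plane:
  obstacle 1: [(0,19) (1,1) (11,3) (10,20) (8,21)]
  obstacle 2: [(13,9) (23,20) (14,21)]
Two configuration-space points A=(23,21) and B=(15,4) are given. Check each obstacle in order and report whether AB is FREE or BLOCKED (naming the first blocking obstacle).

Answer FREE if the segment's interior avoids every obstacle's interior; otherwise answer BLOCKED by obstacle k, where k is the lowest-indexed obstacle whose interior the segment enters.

Obstacle 1 [(0,19) (1,1) (11,3) (10,20) (8,21)]:
  edge (0,19)–(1,1): clear
  edge (1,1)–(11,3): clear
  edge (11,3)–(10,20): clear
  edge (10,20)–(8,21): clear
  edge (8,21)–(0,19): clear
  midpoint (19,25/2) outside
  → clear
Obstacle 2 [(13,9) (23,20) (14,21)]:
  edge (13,9)–(23,20): crosses AB
  edge (23,20)–(14,21): crosses AB
  edge (14,21)–(13,9): clear
  → BLOCKED

BLOCKED by obstacle 2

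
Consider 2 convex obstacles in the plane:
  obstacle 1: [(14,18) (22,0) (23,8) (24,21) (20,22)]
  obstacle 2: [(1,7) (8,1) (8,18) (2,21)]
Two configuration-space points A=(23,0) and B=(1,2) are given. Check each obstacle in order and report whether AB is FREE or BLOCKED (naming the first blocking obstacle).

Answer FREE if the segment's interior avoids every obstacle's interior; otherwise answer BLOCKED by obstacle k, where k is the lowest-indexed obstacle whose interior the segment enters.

BLOCKED by obstacle 1

Obstacle 1 [(14,18) (22,0) (23,8) (24,21) (20,22)]:
  edge (14,18)–(22,0): crosses AB
  edge (22,0)–(23,8): crosses AB
  edge (23,8)–(24,21): clear
  edge (24,21)–(20,22): clear
  edge (20,22)–(14,18): clear
  → BLOCKED
Obstacle 2 [(1,7) (8,1) (8,18) (2,21)]:
  edge (1,7)–(8,1): crosses AB
  edge (8,1)–(8,18): crosses AB
  edge (8,18)–(2,21): clear
  edge (2,21)–(1,7): clear
  → BLOCKED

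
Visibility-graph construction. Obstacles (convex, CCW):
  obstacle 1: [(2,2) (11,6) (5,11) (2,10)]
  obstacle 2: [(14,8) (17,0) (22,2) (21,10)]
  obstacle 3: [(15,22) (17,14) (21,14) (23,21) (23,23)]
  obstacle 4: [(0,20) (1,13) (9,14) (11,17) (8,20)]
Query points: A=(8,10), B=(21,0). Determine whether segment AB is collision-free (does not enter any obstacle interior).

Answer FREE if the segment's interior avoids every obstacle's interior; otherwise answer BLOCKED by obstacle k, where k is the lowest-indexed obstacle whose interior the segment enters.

Obstacle 1 [(2,2) (11,6) (5,11) (2,10)]:
  edge (2,2)–(11,6): clear
  edge (11,6)–(5,11): clear
  edge (5,11)–(2,10): clear
  edge (2,10)–(2,2): clear
  midpoint (29/2,5) outside
  → clear
Obstacle 2 [(14,8) (17,0) (22,2) (21,10)]:
  edge (14,8)–(17,0): crosses AB
  edge (17,0)–(22,2): crosses AB
  edge (22,2)–(21,10): clear
  edge (21,10)–(14,8): clear
  → BLOCKED
Obstacle 3 [(15,22) (17,14) (21,14) (23,21) (23,23)]:
  edge (15,22)–(17,14): clear
  edge (17,14)–(21,14): clear
  edge (21,14)–(23,21): clear
  edge (23,21)–(23,23): clear
  edge (23,23)–(15,22): clear
  midpoint (29/2,5) outside
  → clear
Obstacle 4 [(0,20) (1,13) (9,14) (11,17) (8,20)]:
  edge (0,20)–(1,13): clear
  edge (1,13)–(9,14): clear
  edge (9,14)–(11,17): clear
  edge (11,17)–(8,20): clear
  edge (8,20)–(0,20): clear
  midpoint (29/2,5) outside
  → clear

BLOCKED by obstacle 2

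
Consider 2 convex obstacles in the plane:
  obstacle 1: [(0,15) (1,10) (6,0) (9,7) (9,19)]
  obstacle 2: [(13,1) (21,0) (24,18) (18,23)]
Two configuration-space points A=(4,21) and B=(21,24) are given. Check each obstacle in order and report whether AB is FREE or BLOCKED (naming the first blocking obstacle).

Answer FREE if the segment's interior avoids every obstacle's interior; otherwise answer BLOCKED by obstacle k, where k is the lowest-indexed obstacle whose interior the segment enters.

Obstacle 1 [(0,15) (1,10) (6,0) (9,7) (9,19)]:
  edge (0,15)–(1,10): clear
  edge (1,10)–(6,0): clear
  edge (6,0)–(9,7): clear
  edge (9,7)–(9,19): clear
  edge (9,19)–(0,15): clear
  midpoint (25/2,45/2) outside
  → clear
Obstacle 2 [(13,1) (21,0) (24,18) (18,23)]:
  edge (13,1)–(21,0): clear
  edge (21,0)–(24,18): clear
  edge (24,18)–(18,23): clear
  edge (18,23)–(13,1): clear
  midpoint (25/2,45/2) outside
  → clear

FREE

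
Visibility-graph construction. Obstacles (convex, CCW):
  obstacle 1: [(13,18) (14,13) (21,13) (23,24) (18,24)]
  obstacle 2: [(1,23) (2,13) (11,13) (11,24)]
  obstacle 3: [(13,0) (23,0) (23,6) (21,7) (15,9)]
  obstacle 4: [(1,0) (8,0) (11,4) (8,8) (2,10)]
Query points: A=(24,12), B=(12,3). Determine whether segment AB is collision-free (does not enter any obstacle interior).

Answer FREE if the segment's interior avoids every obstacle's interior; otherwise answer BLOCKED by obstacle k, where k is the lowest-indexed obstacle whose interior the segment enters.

BLOCKED by obstacle 3

Obstacle 1 [(13,18) (14,13) (21,13) (23,24) (18,24)]:
  edge (13,18)–(14,13): clear
  edge (14,13)–(21,13): clear
  edge (21,13)–(23,24): clear
  edge (23,24)–(18,24): clear
  edge (18,24)–(13,18): clear
  midpoint (18,15/2) outside
  → clear
Obstacle 2 [(1,23) (2,13) (11,13) (11,24)]:
  edge (1,23)–(2,13): clear
  edge (2,13)–(11,13): clear
  edge (11,13)–(11,24): clear
  edge (11,24)–(1,23): clear
  midpoint (18,15/2) outside
  → clear
Obstacle 3 [(13,0) (23,0) (23,6) (21,7) (15,9)]:
  edge (13,0)–(23,0): clear
  edge (23,0)–(23,6): clear
  edge (23,6)–(21,7): clear
  edge (21,7)–(15,9): crosses AB
  edge (15,9)–(13,0): crosses AB
  → BLOCKED
Obstacle 4 [(1,0) (8,0) (11,4) (8,8) (2,10)]:
  edge (1,0)–(8,0): clear
  edge (8,0)–(11,4): clear
  edge (11,4)–(8,8): clear
  edge (8,8)–(2,10): clear
  edge (2,10)–(1,0): clear
  midpoint (18,15/2) outside
  → clear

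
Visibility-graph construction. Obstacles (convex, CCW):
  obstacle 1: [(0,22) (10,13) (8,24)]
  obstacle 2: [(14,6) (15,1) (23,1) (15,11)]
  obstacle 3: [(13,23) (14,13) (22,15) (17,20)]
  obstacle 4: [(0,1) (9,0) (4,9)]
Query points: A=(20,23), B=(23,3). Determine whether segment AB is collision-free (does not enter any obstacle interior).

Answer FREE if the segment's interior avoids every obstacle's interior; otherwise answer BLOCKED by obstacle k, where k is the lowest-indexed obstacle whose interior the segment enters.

BLOCKED by obstacle 3

Obstacle 1 [(0,22) (10,13) (8,24)]:
  edge (0,22)–(10,13): clear
  edge (10,13)–(8,24): clear
  edge (8,24)–(0,22): clear
  midpoint (43/2,13) outside
  → clear
Obstacle 2 [(14,6) (15,1) (23,1) (15,11)]:
  edge (14,6)–(15,1): clear
  edge (15,1)–(23,1): clear
  edge (23,1)–(15,11): clear
  edge (15,11)–(14,6): clear
  midpoint (43/2,13) outside
  → clear
Obstacle 3 [(13,23) (14,13) (22,15) (17,20)]:
  edge (13,23)–(14,13): clear
  edge (14,13)–(22,15): crosses AB
  edge (22,15)–(17,20): crosses AB
  edge (17,20)–(13,23): clear
  → BLOCKED
Obstacle 4 [(0,1) (9,0) (4,9)]:
  edge (0,1)–(9,0): clear
  edge (9,0)–(4,9): clear
  edge (4,9)–(0,1): clear
  midpoint (43/2,13) outside
  → clear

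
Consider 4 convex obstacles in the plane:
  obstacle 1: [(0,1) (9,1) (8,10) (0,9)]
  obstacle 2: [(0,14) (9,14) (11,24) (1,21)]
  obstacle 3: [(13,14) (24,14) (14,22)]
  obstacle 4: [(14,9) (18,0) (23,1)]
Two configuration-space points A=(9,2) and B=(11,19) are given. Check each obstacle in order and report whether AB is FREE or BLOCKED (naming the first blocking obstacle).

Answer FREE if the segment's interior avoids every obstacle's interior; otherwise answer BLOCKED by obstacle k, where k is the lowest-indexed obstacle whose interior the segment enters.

FREE

Obstacle 1 [(0,1) (9,1) (8,10) (0,9)]:
  edge (0,1)–(9,1): clear
  edge (9,1)–(8,10): clear
  edge (8,10)–(0,9): clear
  edge (0,9)–(0,1): clear
  midpoint (10,21/2) outside
  → clear
Obstacle 2 [(0,14) (9,14) (11,24) (1,21)]:
  edge (0,14)–(9,14): clear
  edge (9,14)–(11,24): clear
  edge (11,24)–(1,21): clear
  edge (1,21)–(0,14): clear
  midpoint (10,21/2) outside
  → clear
Obstacle 3 [(13,14) (24,14) (14,22)]:
  edge (13,14)–(24,14): clear
  edge (24,14)–(14,22): clear
  edge (14,22)–(13,14): clear
  midpoint (10,21/2) outside
  → clear
Obstacle 4 [(14,9) (18,0) (23,1)]:
  edge (14,9)–(18,0): clear
  edge (18,0)–(23,1): clear
  edge (23,1)–(14,9): clear
  midpoint (10,21/2) outside
  → clear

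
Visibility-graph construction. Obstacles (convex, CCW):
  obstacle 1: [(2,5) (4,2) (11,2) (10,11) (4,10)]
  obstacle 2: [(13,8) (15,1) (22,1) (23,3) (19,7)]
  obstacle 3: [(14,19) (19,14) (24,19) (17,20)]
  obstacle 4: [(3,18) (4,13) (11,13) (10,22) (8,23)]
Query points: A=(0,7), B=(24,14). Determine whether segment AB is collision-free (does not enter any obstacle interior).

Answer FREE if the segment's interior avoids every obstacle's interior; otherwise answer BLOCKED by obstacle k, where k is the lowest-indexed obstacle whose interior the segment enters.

Obstacle 1 [(2,5) (4,2) (11,2) (10,11) (4,10)]:
  edge (2,5)–(4,2): clear
  edge (4,2)–(11,2): clear
  edge (11,2)–(10,11): crosses AB
  edge (10,11)–(4,10): clear
  edge (4,10)–(2,5): crosses AB
  → BLOCKED
Obstacle 2 [(13,8) (15,1) (22,1) (23,3) (19,7)]:
  edge (13,8)–(15,1): clear
  edge (15,1)–(22,1): clear
  edge (22,1)–(23,3): clear
  edge (23,3)–(19,7): clear
  edge (19,7)–(13,8): clear
  midpoint (12,21/2) outside
  → clear
Obstacle 3 [(14,19) (19,14) (24,19) (17,20)]:
  edge (14,19)–(19,14): clear
  edge (19,14)–(24,19): clear
  edge (24,19)–(17,20): clear
  edge (17,20)–(14,19): clear
  midpoint (12,21/2) outside
  → clear
Obstacle 4 [(3,18) (4,13) (11,13) (10,22) (8,23)]:
  edge (3,18)–(4,13): clear
  edge (4,13)–(11,13): clear
  edge (11,13)–(10,22): clear
  edge (10,22)–(8,23): clear
  edge (8,23)–(3,18): clear
  midpoint (12,21/2) outside
  → clear

BLOCKED by obstacle 1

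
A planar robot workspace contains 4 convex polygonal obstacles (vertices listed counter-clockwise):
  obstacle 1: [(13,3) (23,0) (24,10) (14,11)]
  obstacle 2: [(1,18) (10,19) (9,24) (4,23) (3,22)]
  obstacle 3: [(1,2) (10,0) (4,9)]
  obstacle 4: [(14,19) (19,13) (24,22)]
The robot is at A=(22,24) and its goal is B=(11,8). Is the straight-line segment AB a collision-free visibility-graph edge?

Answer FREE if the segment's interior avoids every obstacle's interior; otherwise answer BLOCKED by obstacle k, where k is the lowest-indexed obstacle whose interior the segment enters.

Obstacle 1 [(13,3) (23,0) (24,10) (14,11)]:
  edge (13,3)–(23,0): clear
  edge (23,0)–(24,10): clear
  edge (24,10)–(14,11): clear
  edge (14,11)–(13,3): clear
  midpoint (33/2,16) outside
  → clear
Obstacle 2 [(1,18) (10,19) (9,24) (4,23) (3,22)]:
  edge (1,18)–(10,19): clear
  edge (10,19)–(9,24): clear
  edge (9,24)–(4,23): clear
  edge (4,23)–(3,22): clear
  edge (3,22)–(1,18): clear
  midpoint (33/2,16) outside
  → clear
Obstacle 3 [(1,2) (10,0) (4,9)]:
  edge (1,2)–(10,0): clear
  edge (10,0)–(4,9): clear
  edge (4,9)–(1,2): clear
  midpoint (33/2,16) outside
  → clear
Obstacle 4 [(14,19) (19,13) (24,22)]:
  edge (14,19)–(19,13): crosses AB
  edge (19,13)–(24,22): clear
  edge (24,22)–(14,19): crosses AB
  → BLOCKED

BLOCKED by obstacle 4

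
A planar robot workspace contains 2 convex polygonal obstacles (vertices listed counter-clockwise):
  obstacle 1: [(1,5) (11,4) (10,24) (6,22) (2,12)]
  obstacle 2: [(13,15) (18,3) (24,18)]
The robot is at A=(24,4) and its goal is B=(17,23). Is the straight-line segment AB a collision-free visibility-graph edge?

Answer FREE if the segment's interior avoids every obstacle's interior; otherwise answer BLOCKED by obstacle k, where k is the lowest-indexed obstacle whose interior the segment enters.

BLOCKED by obstacle 2

Obstacle 1 [(1,5) (11,4) (10,24) (6,22) (2,12)]:
  edge (1,5)–(11,4): clear
  edge (11,4)–(10,24): clear
  edge (10,24)–(6,22): clear
  edge (6,22)–(2,12): clear
  edge (2,12)–(1,5): clear
  midpoint (41/2,27/2) outside
  → clear
Obstacle 2 [(13,15) (18,3) (24,18)]:
  edge (13,15)–(18,3): clear
  edge (18,3)–(24,18): crosses AB
  edge (24,18)–(13,15): crosses AB
  → BLOCKED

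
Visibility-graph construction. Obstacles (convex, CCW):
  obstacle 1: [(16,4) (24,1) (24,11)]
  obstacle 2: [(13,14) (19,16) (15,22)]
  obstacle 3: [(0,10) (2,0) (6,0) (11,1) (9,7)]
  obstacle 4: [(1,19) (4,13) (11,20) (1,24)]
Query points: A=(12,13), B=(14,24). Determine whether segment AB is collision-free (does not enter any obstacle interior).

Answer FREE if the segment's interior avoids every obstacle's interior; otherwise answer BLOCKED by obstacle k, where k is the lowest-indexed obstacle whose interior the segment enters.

Obstacle 1 [(16,4) (24,1) (24,11)]:
  edge (16,4)–(24,1): clear
  edge (24,1)–(24,11): clear
  edge (24,11)–(16,4): clear
  midpoint (13,37/2) outside
  → clear
Obstacle 2 [(13,14) (19,16) (15,22)]:
  edge (13,14)–(19,16): clear
  edge (19,16)–(15,22): clear
  edge (15,22)–(13,14): clear
  midpoint (13,37/2) outside
  → clear
Obstacle 3 [(0,10) (2,0) (6,0) (11,1) (9,7)]:
  edge (0,10)–(2,0): clear
  edge (2,0)–(6,0): clear
  edge (6,0)–(11,1): clear
  edge (11,1)–(9,7): clear
  edge (9,7)–(0,10): clear
  midpoint (13,37/2) outside
  → clear
Obstacle 4 [(1,19) (4,13) (11,20) (1,24)]:
  edge (1,19)–(4,13): clear
  edge (4,13)–(11,20): clear
  edge (11,20)–(1,24): clear
  edge (1,24)–(1,19): clear
  midpoint (13,37/2) outside
  → clear

FREE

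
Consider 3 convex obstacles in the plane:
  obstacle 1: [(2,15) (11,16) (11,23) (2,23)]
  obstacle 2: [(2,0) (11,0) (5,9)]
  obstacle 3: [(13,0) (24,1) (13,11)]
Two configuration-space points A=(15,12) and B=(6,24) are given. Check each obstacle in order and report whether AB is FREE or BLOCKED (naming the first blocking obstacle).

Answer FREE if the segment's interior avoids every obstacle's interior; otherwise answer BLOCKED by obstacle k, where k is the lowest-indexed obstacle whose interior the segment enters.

BLOCKED by obstacle 1

Obstacle 1 [(2,15) (11,16) (11,23) (2,23)]:
  edge (2,15)–(11,16): clear
  edge (11,16)–(11,23): crosses AB
  edge (11,23)–(2,23): crosses AB
  edge (2,23)–(2,15): clear
  → BLOCKED
Obstacle 2 [(2,0) (11,0) (5,9)]:
  edge (2,0)–(11,0): clear
  edge (11,0)–(5,9): clear
  edge (5,9)–(2,0): clear
  midpoint (21/2,18) outside
  → clear
Obstacle 3 [(13,0) (24,1) (13,11)]:
  edge (13,0)–(24,1): clear
  edge (24,1)–(13,11): clear
  edge (13,11)–(13,0): clear
  midpoint (21/2,18) outside
  → clear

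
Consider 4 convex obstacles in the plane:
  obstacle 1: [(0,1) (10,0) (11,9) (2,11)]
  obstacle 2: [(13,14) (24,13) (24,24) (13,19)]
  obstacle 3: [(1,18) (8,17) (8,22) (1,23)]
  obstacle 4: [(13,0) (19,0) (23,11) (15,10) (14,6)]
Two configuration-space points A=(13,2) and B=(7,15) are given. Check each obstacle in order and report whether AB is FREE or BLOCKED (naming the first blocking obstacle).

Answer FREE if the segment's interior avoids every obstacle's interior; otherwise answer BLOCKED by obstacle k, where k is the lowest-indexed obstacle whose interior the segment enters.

Obstacle 1 [(0,1) (10,0) (11,9) (2,11)]:
  edge (0,1)–(10,0): clear
  edge (10,0)–(11,9): crosses AB
  edge (11,9)–(2,11): crosses AB
  edge (2,11)–(0,1): clear
  → BLOCKED
Obstacle 2 [(13,14) (24,13) (24,24) (13,19)]:
  edge (13,14)–(24,13): clear
  edge (24,13)–(24,24): clear
  edge (24,24)–(13,19): clear
  edge (13,19)–(13,14): clear
  midpoint (10,17/2) outside
  → clear
Obstacle 3 [(1,18) (8,17) (8,22) (1,23)]:
  edge (1,18)–(8,17): clear
  edge (8,17)–(8,22): clear
  edge (8,22)–(1,23): clear
  edge (1,23)–(1,18): clear
  midpoint (10,17/2) outside
  → clear
Obstacle 4 [(13,0) (19,0) (23,11) (15,10) (14,6)]:
  edge (13,0)–(19,0): clear
  edge (19,0)–(23,11): clear
  edge (23,11)–(15,10): clear
  edge (15,10)–(14,6): clear
  edge (14,6)–(13,0): clear
  midpoint (10,17/2) outside
  → clear

BLOCKED by obstacle 1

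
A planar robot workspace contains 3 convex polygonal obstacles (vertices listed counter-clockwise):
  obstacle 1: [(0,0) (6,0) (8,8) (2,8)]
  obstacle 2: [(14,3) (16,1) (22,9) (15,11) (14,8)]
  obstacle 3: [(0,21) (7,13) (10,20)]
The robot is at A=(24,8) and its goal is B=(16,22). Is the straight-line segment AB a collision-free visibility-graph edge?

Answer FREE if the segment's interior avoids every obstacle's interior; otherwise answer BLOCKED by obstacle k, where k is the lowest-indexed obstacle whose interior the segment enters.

Obstacle 1 [(0,0) (6,0) (8,8) (2,8)]:
  edge (0,0)–(6,0): clear
  edge (6,0)–(8,8): clear
  edge (8,8)–(2,8): clear
  edge (2,8)–(0,0): clear
  midpoint (20,15) outside
  → clear
Obstacle 2 [(14,3) (16,1) (22,9) (15,11) (14,8)]:
  edge (14,3)–(16,1): clear
  edge (16,1)–(22,9): clear
  edge (22,9)–(15,11): clear
  edge (15,11)–(14,8): clear
  edge (14,8)–(14,3): clear
  midpoint (20,15) outside
  → clear
Obstacle 3 [(0,21) (7,13) (10,20)]:
  edge (0,21)–(7,13): clear
  edge (7,13)–(10,20): clear
  edge (10,20)–(0,21): clear
  midpoint (20,15) outside
  → clear

FREE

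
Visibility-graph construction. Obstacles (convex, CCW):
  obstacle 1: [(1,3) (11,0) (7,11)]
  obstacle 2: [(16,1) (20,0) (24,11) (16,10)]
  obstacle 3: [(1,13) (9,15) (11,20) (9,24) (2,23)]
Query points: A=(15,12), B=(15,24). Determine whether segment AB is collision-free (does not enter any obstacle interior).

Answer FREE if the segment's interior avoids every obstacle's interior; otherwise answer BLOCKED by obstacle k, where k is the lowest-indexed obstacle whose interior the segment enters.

FREE

Obstacle 1 [(1,3) (11,0) (7,11)]:
  edge (1,3)–(11,0): clear
  edge (11,0)–(7,11): clear
  edge (7,11)–(1,3): clear
  midpoint (15,18) outside
  → clear
Obstacle 2 [(16,1) (20,0) (24,11) (16,10)]:
  edge (16,1)–(20,0): clear
  edge (20,0)–(24,11): clear
  edge (24,11)–(16,10): clear
  edge (16,10)–(16,1): clear
  midpoint (15,18) outside
  → clear
Obstacle 3 [(1,13) (9,15) (11,20) (9,24) (2,23)]:
  edge (1,13)–(9,15): clear
  edge (9,15)–(11,20): clear
  edge (11,20)–(9,24): clear
  edge (9,24)–(2,23): clear
  edge (2,23)–(1,13): clear
  midpoint (15,18) outside
  → clear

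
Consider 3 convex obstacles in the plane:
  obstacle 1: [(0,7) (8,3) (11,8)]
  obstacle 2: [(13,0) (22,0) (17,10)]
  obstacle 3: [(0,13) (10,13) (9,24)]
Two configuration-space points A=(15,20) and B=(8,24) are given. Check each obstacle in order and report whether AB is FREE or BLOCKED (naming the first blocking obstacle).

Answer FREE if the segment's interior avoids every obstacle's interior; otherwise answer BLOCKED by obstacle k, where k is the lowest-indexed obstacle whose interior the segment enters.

BLOCKED by obstacle 3

Obstacle 1 [(0,7) (8,3) (11,8)]:
  edge (0,7)–(8,3): clear
  edge (8,3)–(11,8): clear
  edge (11,8)–(0,7): clear
  midpoint (23/2,22) outside
  → clear
Obstacle 2 [(13,0) (22,0) (17,10)]:
  edge (13,0)–(22,0): clear
  edge (22,0)–(17,10): clear
  edge (17,10)–(13,0): clear
  midpoint (23/2,22) outside
  → clear
Obstacle 3 [(0,13) (10,13) (9,24)]:
  edge (0,13)–(10,13): clear
  edge (10,13)–(9,24): crosses AB
  edge (9,24)–(0,13): crosses AB
  → BLOCKED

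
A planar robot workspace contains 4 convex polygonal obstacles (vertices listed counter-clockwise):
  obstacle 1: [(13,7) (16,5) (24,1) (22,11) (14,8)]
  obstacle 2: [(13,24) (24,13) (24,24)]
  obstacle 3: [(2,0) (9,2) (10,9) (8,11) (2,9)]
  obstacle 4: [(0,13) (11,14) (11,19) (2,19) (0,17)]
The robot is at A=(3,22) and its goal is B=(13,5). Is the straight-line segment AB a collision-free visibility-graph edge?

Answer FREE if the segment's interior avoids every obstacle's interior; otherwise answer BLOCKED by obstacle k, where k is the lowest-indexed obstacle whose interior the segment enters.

BLOCKED by obstacle 4

Obstacle 1 [(13,7) (16,5) (24,1) (22,11) (14,8)]:
  edge (13,7)–(16,5): clear
  edge (16,5)–(24,1): clear
  edge (24,1)–(22,11): clear
  edge (22,11)–(14,8): clear
  edge (14,8)–(13,7): clear
  midpoint (8,27/2) outside
  → clear
Obstacle 2 [(13,24) (24,13) (24,24)]:
  edge (13,24)–(24,13): clear
  edge (24,13)–(24,24): clear
  edge (24,24)–(13,24): clear
  midpoint (8,27/2) outside
  → clear
Obstacle 3 [(2,0) (9,2) (10,9) (8,11) (2,9)]:
  edge (2,0)–(9,2): clear
  edge (9,2)–(10,9): clear
  edge (10,9)–(8,11): clear
  edge (8,11)–(2,9): clear
  edge (2,9)–(2,0): clear
  midpoint (8,27/2) outside
  → clear
Obstacle 4 [(0,13) (11,14) (11,19) (2,19) (0,17)]:
  edge (0,13)–(11,14): crosses AB
  edge (11,14)–(11,19): clear
  edge (11,19)–(2,19): crosses AB
  edge (2,19)–(0,17): clear
  edge (0,17)–(0,13): clear
  → BLOCKED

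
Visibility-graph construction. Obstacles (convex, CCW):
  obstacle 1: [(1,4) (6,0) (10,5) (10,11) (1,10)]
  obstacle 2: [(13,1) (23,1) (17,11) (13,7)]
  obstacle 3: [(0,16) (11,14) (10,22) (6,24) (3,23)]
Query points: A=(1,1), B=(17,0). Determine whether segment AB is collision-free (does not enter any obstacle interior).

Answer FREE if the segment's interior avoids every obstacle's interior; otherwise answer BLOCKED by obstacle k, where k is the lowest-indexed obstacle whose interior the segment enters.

BLOCKED by obstacle 1

Obstacle 1 [(1,4) (6,0) (10,5) (10,11) (1,10)]:
  edge (1,4)–(6,0): crosses AB
  edge (6,0)–(10,5): crosses AB
  edge (10,5)–(10,11): clear
  edge (10,11)–(1,10): clear
  edge (1,10)–(1,4): clear
  → BLOCKED
Obstacle 2 [(13,1) (23,1) (17,11) (13,7)]:
  edge (13,1)–(23,1): clear
  edge (23,1)–(17,11): clear
  edge (17,11)–(13,7): clear
  edge (13,7)–(13,1): clear
  midpoint (9,1/2) outside
  → clear
Obstacle 3 [(0,16) (11,14) (10,22) (6,24) (3,23)]:
  edge (0,16)–(11,14): clear
  edge (11,14)–(10,22): clear
  edge (10,22)–(6,24): clear
  edge (6,24)–(3,23): clear
  edge (3,23)–(0,16): clear
  midpoint (9,1/2) outside
  → clear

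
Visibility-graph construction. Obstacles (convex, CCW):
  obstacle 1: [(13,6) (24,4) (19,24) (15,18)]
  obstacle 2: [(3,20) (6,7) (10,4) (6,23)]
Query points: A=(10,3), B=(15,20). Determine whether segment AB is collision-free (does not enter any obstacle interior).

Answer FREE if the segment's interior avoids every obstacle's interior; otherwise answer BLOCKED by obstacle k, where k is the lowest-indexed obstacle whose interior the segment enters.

Obstacle 1 [(13,6) (24,4) (19,24) (15,18)]:
  edge (13,6)–(24,4): clear
  edge (24,4)–(19,24): clear
  edge (19,24)–(15,18): clear
  edge (15,18)–(13,6): clear
  midpoint (25/2,23/2) outside
  → clear
Obstacle 2 [(3,20) (6,7) (10,4) (6,23)]:
  edge (3,20)–(6,7): clear
  edge (6,7)–(10,4): clear
  edge (10,4)–(6,23): clear
  edge (6,23)–(3,20): clear
  midpoint (25/2,23/2) outside
  → clear

FREE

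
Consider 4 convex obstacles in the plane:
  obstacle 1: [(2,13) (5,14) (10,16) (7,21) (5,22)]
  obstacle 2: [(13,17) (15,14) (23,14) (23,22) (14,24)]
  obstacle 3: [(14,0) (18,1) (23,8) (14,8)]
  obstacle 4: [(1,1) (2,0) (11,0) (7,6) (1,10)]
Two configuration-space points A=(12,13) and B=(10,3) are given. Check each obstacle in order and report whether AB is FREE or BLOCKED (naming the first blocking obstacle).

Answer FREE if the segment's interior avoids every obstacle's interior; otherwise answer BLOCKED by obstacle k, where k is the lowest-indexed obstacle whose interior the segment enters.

Obstacle 1 [(2,13) (5,14) (10,16) (7,21) (5,22)]:
  edge (2,13)–(5,14): clear
  edge (5,14)–(10,16): clear
  edge (10,16)–(7,21): clear
  edge (7,21)–(5,22): clear
  edge (5,22)–(2,13): clear
  midpoint (11,8) outside
  → clear
Obstacle 2 [(13,17) (15,14) (23,14) (23,22) (14,24)]:
  edge (13,17)–(15,14): clear
  edge (15,14)–(23,14): clear
  edge (23,14)–(23,22): clear
  edge (23,22)–(14,24): clear
  edge (14,24)–(13,17): clear
  midpoint (11,8) outside
  → clear
Obstacle 3 [(14,0) (18,1) (23,8) (14,8)]:
  edge (14,0)–(18,1): clear
  edge (18,1)–(23,8): clear
  edge (23,8)–(14,8): clear
  edge (14,8)–(14,0): clear
  midpoint (11,8) outside
  → clear
Obstacle 4 [(1,1) (2,0) (11,0) (7,6) (1,10)]:
  edge (1,1)–(2,0): clear
  edge (2,0)–(11,0): clear
  edge (11,0)–(7,6): clear
  edge (7,6)–(1,10): clear
  edge (1,10)–(1,1): clear
  midpoint (11,8) outside
  → clear

FREE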